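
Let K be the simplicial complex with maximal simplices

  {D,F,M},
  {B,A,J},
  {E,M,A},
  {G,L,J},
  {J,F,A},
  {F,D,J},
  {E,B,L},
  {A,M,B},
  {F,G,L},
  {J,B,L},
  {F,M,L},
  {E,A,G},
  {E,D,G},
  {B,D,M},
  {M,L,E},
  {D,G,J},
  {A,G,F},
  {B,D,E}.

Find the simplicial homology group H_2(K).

H_2 = 0.

Order the vertices as A < B < D < E < F < G < J < L < M. Listing each simplex with vertices in this order, K has dimension 2 with simplices:

  0-simplices (9): A, B, D, E, F, G, J, L, M
  1-simplices (27): AB, AE, AF, AG, AJ, AM, BD, BE, BJ, BL, BM, DE, DF, DG, DJ, DM, EG, EL, EM, FG, FJ, FL, FM, GJ, GL, JL, LM
  2-simplices (18): ABJ, ABM, AEG, AEM, AFG, AFJ, BDE, BDM, BEL, BJL, DEG, DFJ, DFM, DGJ, ELM, FGL, FLM, GJL

Hence C_0 ≅ Z^9, C_1 ≅ Z^27, C_2 ≅ Z^18.

Boundary ∂_1: C_1 → C_0 sends each edge [p,q] (with p < q) to q − p.
As a 9×27 matrix over Z this has rank 8, with invariant factors (1,1,1,1,1,1,1,1).

∂_2: C_2 → C_1 acts by ∂[p,q,r] = [q,r] − [p,r] + [p,q]. For instance
  ∂DGJ = GJ − DJ + DG,
  ∂FGL = GL − FL + FG.
The 27×18 boundary matrix has rank 18 and Smith normal form diag(1,1,1,1,1,1,1,1,1,1,1,1,1,1,1,1,1,2).

From H_k ≅ ker(∂_k) / im(∂_{k+1}) we obtain:

  H_2: rank ker ∂_2 − rank ∂_3 = (18 − 18) − 0 = 0, and there is no ∂_3, so H_2 ≅ 0.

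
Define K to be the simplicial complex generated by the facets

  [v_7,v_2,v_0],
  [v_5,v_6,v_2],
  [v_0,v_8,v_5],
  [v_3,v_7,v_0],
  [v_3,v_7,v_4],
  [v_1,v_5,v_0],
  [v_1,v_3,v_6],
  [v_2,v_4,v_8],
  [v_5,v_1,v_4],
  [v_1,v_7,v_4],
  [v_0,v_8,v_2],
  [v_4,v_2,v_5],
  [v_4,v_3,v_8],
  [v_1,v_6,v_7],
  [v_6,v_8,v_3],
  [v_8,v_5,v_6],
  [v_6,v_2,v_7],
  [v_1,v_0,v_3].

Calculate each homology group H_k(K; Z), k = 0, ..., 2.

Take the total order v_0 < v_1 < v_2 < v_3 < v_4 < v_5 < v_6 < v_7 < v_8 on the vertex set. Then K (dimension 2) consists of the simplices:

  0-simplices (9): [v_0], [v_1], [v_2], [v_3], [v_4], [v_5], [v_6], [v_7], [v_8]
  1-simplices (27): (27 of them)
  2-simplices (18): (18 of them)

so the chain groups are C_0 ≅ Z^9, C_1 ≅ Z^27, C_2 ≅ Z^18.

Boundary ∂_1: C_1 → C_0 maps an edge to its endpoints' difference, ∂[p,q] = q − p. For instance
  ∂[v_3,v_6] = [v_6] − [v_3].
As a 9×27 matrix over Z this has rank 8, with invariant factors (1,1,1,1,1,1,1,1).

∂_2: C_2 → C_1 acts by ∂[p,q,r] = [q,r] − [p,r] + [p,q]. For instance
  ∂[v_0,v_2,v_8] = [v_2,v_8] − [v_0,v_8] + [v_0,v_2],
  ∂[v_1,v_3,v_6] = [v_3,v_6] − [v_1,v_6] + [v_1,v_3].
The 27×18 boundary matrix has rank 18 and Smith normal form diag(1,1,1,1,1,1,1,1,1,1,1,1,1,1,1,1,1,2).

Computing H_k = (kernel of ∂_k) / (image of ∂_{k+1}):

  H_0: rank C_0 − rank ∂_1 = 9 − 8 = 1, and the invariant factors of ∂_1 are all 1, so H_0 = Z.
  H_1: rank ker ∂_1 − rank ∂_2 = (27 − 8) − 18 = 1, and ∂_2 has invariant factor 2 > 1, so H_1 = Z × Z/2.
  H_2: rank ker ∂_2 − rank ∂_3 = (18 − 18) − 0 = 0, and there is no ∂_3, so H_2 = 0.

H_0 = Z,  H_1 = Z × Z/2,  H_2 = 0.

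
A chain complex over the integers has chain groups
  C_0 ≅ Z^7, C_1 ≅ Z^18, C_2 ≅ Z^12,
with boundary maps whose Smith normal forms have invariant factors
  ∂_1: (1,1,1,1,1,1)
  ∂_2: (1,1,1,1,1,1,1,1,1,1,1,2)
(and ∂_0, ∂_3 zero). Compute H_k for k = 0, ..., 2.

H_0 ≅ Z,  H_1 ≅ Z/2Z,  H_2 = 0.

H_0: b_0 = 7 − 0 − 6 = 1; torsion from ∂_1 factors > 1: none. So H_0 ≅ Z.
H_1: b_1 = 18 − 6 − 12 = 0; torsion from ∂_2 factors > 1: [2]. So H_1 ≅ Z/2Z.
H_2: b_2 = 12 − 12 − 0 = 0; torsion from ∂_3 factors > 1: none. So H_2 ≅ 0.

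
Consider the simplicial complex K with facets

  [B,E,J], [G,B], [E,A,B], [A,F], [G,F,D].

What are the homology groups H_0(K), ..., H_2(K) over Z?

H_0 ≅ Z,  H_1 ≅ Z,  H_2 = 0.

We work with the vertex ordering A < B < D < E < F < G < J. The simplices of K, each written with vertices in increasing order, are:

  0-simplices (7): A, B, D, E, F, G, J
  1-simplices (10): AB, AE, AF, BE, BG, BJ, DF, DG, EJ, FG
  2-simplices (3): ABE, BEJ, DFG

giving chain groups C_0 ≅ Z^7, C_1 ≅ Z^10, C_2 ≅ Z^3.

The boundary map ∂_1: C_1 → C_0 maps an edge to its endpoints' difference, ∂[p,q] = q − p.
The resulting 7×10 matrix has rank 6, and its Smith normal form has invariant factors (1,1,1,1,1,1).

∂_2: C_2 → C_1 sends each 2-simplex [p,q,r] to [q,r] − [p,r] + [p,q]. For instance
  ∂BEJ = EJ − BJ + BE,
  ∂ABE = BE − AE + AB.
This gives a 10×3 integer matrix of rank 3; reducing to Smith normal form yields diagonal entries (1,1,1).

Reading off H_k = ker ∂_k / im ∂_{k+1}:

  H_0: rank C_0 − rank ∂_1 = 7 − 6 = 1, and the invariant factors of ∂_1 are all 1, so H_0 = Z.
  H_1: rank ker ∂_1 − rank ∂_2 = (10 − 6) − 3 = 1, and the invariant factors of ∂_2 are all 1, so H_1 = Z.
  H_2: rank ker ∂_2 − rank ∂_3 = (3 − 3) − 0 = 0, and there is no ∂_3, so H_2 = 0.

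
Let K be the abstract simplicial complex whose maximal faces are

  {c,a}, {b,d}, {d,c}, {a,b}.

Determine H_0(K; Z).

K has 4 vertices, 4 edges.
rank ∂_0 = 0, rank ∂_1 = 3 ⇒ b_0 = 4 − 0 − 3 = 1; all invariant factors of ∂_1 are 1 so no torsion. So H_0 = Z.

H_0 = Z.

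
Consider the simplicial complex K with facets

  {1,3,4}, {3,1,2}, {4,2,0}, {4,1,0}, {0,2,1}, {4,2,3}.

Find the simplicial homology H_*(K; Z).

K has 5 vertices, 9 edges, 6 triangles.
rank ∂_0 = 0, rank ∂_1 = 4 ⇒ b_0 = 5 − 0 − 4 = 1; all invariant factors of ∂_1 are 1 so no torsion. So H_0 ≅ Z.
rank ∂_1 = 4, rank ∂_2 = 5 ⇒ b_1 = 9 − 4 − 5 = 0; all invariant factors of ∂_2 are 1 so no torsion. So H_1 ≅ 0.
rank ∂_2 = 5, rank ∂_3 = 0 ⇒ b_2 = 6 − 5 − 0 = 1. So H_2 ≅ Z.

H_0 ≅ Z,  H_1 = 0,  H_2 ≅ Z.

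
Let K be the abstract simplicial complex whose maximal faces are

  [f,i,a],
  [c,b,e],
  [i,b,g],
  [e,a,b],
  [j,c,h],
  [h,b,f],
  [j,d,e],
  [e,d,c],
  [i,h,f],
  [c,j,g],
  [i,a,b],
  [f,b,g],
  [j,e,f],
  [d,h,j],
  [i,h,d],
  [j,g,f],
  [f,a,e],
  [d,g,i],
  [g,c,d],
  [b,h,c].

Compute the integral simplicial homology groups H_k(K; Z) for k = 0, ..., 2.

H_0 ≅ Z,  H_1 ≅ Z ⊕ Z/2,  H_2 = 0.

Fix the vertex order a < b < c < d < e < f < g < h < i < j and write every simplex with vertices in increasing order. Then dim K = 2 and the simplices of K are:

  0-simplices (10): a, b, c, d, e, f, g, h, i, j
  1-simplices (30): ab, ae, af, ai, bc, be, bf, bg, bh, bi, cd, ce, cg, ch, cj, de, dg, dh, di, dj, ef, ej, fg, fh, fi, fj, gi, gj, hi, hj
  2-simplices (20): abe, abi, aef, afi, bce, bch, bfg, bfh, bgi, cde, cdg, cgj, chj, dej, dgi, dhi, dhj, efj, fgj, fhi

giving chain groups C_0 ≅ Z^10, C_1 ≅ Z^30, C_2 ≅ Z^20.

∂_1: C_1 → C_0 is given by ∂[p,q] = [q] − [p]. For instance
  ∂gi = i − g.
The resulting 10×30 matrix has rank 9, and its Smith normal form has invariant factors (1,1,1,1,1,1,1,1,1).

The boundary map ∂_2: C_2 → C_1 maps a triangle to the signed sum of its edges. For instance
  ∂dej = ej − dj + de,
  ∂chj = hj − cj + ch.
As a 30×20 matrix over Z this has rank 20, with invariant factors (1,1,1,1,1,1,1,1,1,1,1,1,1,1,1,1,1,1,1,2).

Computing H_k = (kernel of ∂_k) / (image of ∂_{k+1}):

  H_0: rank C_0 − rank ∂_1 = 10 − 9 = 1, and the invariant factors of ∂_1 are all 1, so H_0 ≅ Z.
  H_1: rank ker ∂_1 − rank ∂_2 = (30 − 9) − 20 = 1, and ∂_2 has invariant factor 2 > 1, so H_1 ≅ Z ⊕ Z/2.
  H_2: rank ker ∂_2 − rank ∂_3 = (20 − 20) − 0 = 0, and there is no ∂_3, so H_2 ≅ 0.

As a check, the Euler characteristic is 10 − 30 + 20 = 0, which agrees with 1 − 1 + 0 = 0.
(K is a triangulation of the Klein bottle.)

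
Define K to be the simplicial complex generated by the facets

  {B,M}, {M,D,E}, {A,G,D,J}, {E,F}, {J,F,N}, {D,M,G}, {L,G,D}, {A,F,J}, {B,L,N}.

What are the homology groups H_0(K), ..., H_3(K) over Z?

Order the vertices as A < B < D < E < F < G < J < L < M < N. Listing each simplex with vertices in this order, K has dimension 3 with simplices:

  0-simplices (10): A, B, D, E, F, G, J, L, M, N
  1-simplices (21): AD, AF, AG, AJ, BL, BM, BN, DE, DG, DJ, DL, DM, EF, EM, FJ, FN, GJ, GL, GM, JN, LN
  2-simplices (10): ADG, ADJ, AFJ, AGJ, BLN, DEM, DGJ, DGL, DGM, FJN
  3-simplices (1): ADGJ

giving chain groups C_0 ≅ Z^10, C_1 ≅ Z^21, C_2 ≅ Z^10, C_3 ≅ Z^1.

Boundary ∂_1: C_1 → C_0 is given by ∂[p,q] = [q] − [p].
As a 10×21 matrix over Z this has rank 9, with invariant factors (1,1,1,1,1,1,1,1,1).

∂_2: C_2 → C_1 acts by ∂[p,q,r] = [q,r] − [p,r] + [p,q]. For instance
  ∂DGL = GL − DL + DG,
  ∂AGJ = GJ − AJ + AG.
This gives a 21×10 integer matrix of rank 9; reducing to Smith normal form yields diagonal entries (1,1,1,1,1,1,1,1,1).

Boundary ∂_3: C_3 → C_2 sends each 3-simplex σ to the alternating sum Σ_i (−1)^i (σ with its i-th vertex removed). For instance
  ∂ADGJ = DGJ − AGJ + ADJ − ADG.
The resulting 10×1 matrix has rank 1, and its Smith normal form has invariant factors (1).

Computing H_k = (kernel of ∂_k) / (image of ∂_{k+1}):

  H_0: rank C_0 − rank ∂_1 = 10 − 9 = 1, and the invariant factors of ∂_1 are all 1, so H_0 ≅ Z.
  H_1: rank ker ∂_1 − rank ∂_2 = (21 − 9) − 9 = 3, and the invariant factors of ∂_2 are all 1, so H_1 ≅ Z^3.
  H_2: rank ker ∂_2 − rank ∂_3 = (10 − 9) − 1 = 0, and the invariant factors of ∂_3 are all 1, so H_2 ≅ 0.
  H_3: rank ker ∂_3 − rank ∂_4 = (1 − 1) − 0 = 0, and there is no ∂_4, so H_3 ≅ 0.

As a check, the Euler characteristic is 10 − 21 + 10 − 1 = -2, which agrees with 1 − 3 + 0 − 0 = -2.

H_0 ≅ Z,  H_1 ≅ Z^3,  H_2 = 0,  H_3 = 0.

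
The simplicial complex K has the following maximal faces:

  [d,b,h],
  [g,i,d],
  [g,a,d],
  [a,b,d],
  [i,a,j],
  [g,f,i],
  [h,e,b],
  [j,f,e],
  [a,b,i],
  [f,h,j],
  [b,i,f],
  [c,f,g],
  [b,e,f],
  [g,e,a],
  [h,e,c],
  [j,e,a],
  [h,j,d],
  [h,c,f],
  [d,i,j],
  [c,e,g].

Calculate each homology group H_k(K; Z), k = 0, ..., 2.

H_0 ≅ Z,  H_1 ≅ Z ⊕ Z/2,  H_2 = 0.

Fix the vertex order a < b < c < d < e < f < g < h < i < j and write every simplex with vertices in increasing order. Then dim K = 2 and the simplices of K are:

  0-simplices (10): a, b, c, d, e, f, g, h, i, j
  1-simplices (30): ab, ad, ae, ag, ai, aj, bd, be, bf, bh, bi, ce, cf, cg, ch, dg, dh, di, dj, ef, eg, eh, ej, fg, fh, fi, fj, gi, hj, ij
  2-simplices (20): abd, abi, adg, aeg, aej, aij, bdh, bef, beh, bfi, ceg, ceh, cfg, cfh, dgi, dhj, dij, efj, fgi, fhj

so the chain groups are C_0 ≅ Z^10, C_1 ≅ Z^30, C_2 ≅ Z^20.

∂_1: C_1 → C_0 sends each edge [p,q] (with p < q) to q − p. For instance
  ∂ce = e − c.
As a 10×30 matrix over Z this has rank 9, with invariant factors (1,1,1,1,1,1,1,1,1).

The boundary map ∂_2: C_2 → C_1 sends each 2-simplex [p,q,r] to [q,r] − [p,r] + [p,q]. For instance
  ∂abi = bi − ai + ab,
  ∂ceh = eh − ch + ce.
The 30×20 boundary matrix has rank 20 and Smith normal form diag(1,1,1,1,1,1,1,1,1,1,1,1,1,1,1,1,1,1,1,2).

From H_k ≅ ker(∂_k) / im(∂_{k+1}) we obtain:

  H_0: rank C_0 − rank ∂_1 = 10 − 9 = 1, and the invariant factors of ∂_1 are all 1, so H_0 ≅ Z.
  H_1: rank ker ∂_1 − rank ∂_2 = (30 − 9) − 20 = 1, and ∂_2 has invariant factor 2 > 1, so H_1 ≅ Z ⊕ Z/2.
  H_2: rank ker ∂_2 − rank ∂_3 = (20 − 20) − 0 = 0, and there is no ∂_3, so H_2 ≅ 0.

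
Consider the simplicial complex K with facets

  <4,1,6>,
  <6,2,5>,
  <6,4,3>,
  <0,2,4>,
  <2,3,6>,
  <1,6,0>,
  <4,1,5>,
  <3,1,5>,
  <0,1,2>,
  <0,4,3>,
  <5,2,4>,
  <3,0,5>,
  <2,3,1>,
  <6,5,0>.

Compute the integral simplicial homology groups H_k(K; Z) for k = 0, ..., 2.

H_0 ≅ Z,  H_1 ≅ Z^2,  H_2 ≅ Z.

Order the vertices as 0 < 1 < 2 < 3 < 4 < 5 < 6. Listing each simplex with vertices in this order, K has dimension 2 with simplices:

  0-simplices (7): [0], [1], [2], [3], [4], [5], [6]
  1-simplices (21): [0,1], [0,2], [0,3], [0,4], [0,5], [0,6], [1,2], [1,3], [1,4], [1,5], [1,6], [2,3], [2,4], [2,5], [2,6], [3,4], [3,5], [3,6], [4,5], [4,6], [5,6]
  2-simplices (14): [0,1,2], [0,1,6], [0,2,4], [0,3,4], [0,3,5], [0,5,6], [1,2,3], [1,3,5], [1,4,5], [1,4,6], [2,3,6], [2,4,5], [2,5,6], [3,4,6]

Hence C_0 ≅ Z^7, C_1 ≅ Z^21, C_2 ≅ Z^14.

The boundary map ∂_1: C_1 → C_0 is given by ∂[p,q] = [q] − [p]. For instance
  ∂[2,6] = [6] − [2].
This gives a 7×21 integer matrix of rank 6; reducing to Smith normal form yields diagonal entries (1,1,1,1,1,1).

∂_2: C_2 → C_1 acts by ∂[p,q,r] = [q,r] − [p,r] + [p,q]. For instance
  ∂[0,1,6] = [1,6] − [0,6] + [0,1],
  ∂[2,4,5] = [4,5] − [2,5] + [2,4].
As a 21×14 matrix over Z this has rank 13, with invariant factors (1,1,1,1,1,1,1,1,1,1,1,1,1).

Now H_k = ker ∂_k / im ∂_{k+1}, so:

  H_0: rank C_0 − rank ∂_1 = 7 − 6 = 1, and the invariant factors of ∂_1 are all 1, so H_0 = Z.
  H_1: rank ker ∂_1 − rank ∂_2 = (21 − 6) − 13 = 2, and the invariant factors of ∂_2 are all 1, so H_1 = Z^2.
  H_2: rank ker ∂_2 − rank ∂_3 = (14 − 13) − 0 = 1, and there is no ∂_3, so H_2 = Z.

(K is a triangulation of the torus T^2.)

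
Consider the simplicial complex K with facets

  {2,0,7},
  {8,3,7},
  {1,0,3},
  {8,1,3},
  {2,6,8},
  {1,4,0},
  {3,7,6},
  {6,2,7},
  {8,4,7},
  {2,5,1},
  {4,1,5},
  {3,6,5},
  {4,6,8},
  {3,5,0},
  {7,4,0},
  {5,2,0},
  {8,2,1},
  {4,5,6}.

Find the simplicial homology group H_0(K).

H_0 = Z.

K has 9 vertices, 27 edges, 18 triangles.
rank ∂_0 = 0, rank ∂_1 = 8 ⇒ b_0 = 9 − 0 − 8 = 1; all invariant factors of ∂_1 are 1 so no torsion. So H_0 ≅ Z.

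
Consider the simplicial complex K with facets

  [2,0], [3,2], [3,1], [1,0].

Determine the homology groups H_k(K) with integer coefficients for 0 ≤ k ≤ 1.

Order the vertices as 0 < 1 < 2 < 3. Listing each simplex with vertices in this order, K has dimension 1 with simplices:

  0-simplices (4): [0], [1], [2], [3]
  1-simplices (4): [0,1], [0,2], [1,3], [2,3]

Hence C_0 ≅ Z^4, C_1 ≅ Z^4.

∂_1: C_1 → C_0 maps an edge to its endpoints' difference, ∂[p,q] = q − p. For instance
  ∂[0,1] = [1] − [0].
As a 4×4 matrix over Z this has rank 3, with invariant factors (1,1,1).

Computing H_k = (kernel of ∂_k) / (image of ∂_{k+1}):

  H_0: rank C_0 − rank ∂_1 = 4 − 3 = 1, and the invariant factors of ∂_1 are all 1, so H_0 = Z.
  H_1: rank ker ∂_1 − rank ∂_2 = (4 − 3) − 0 = 1, and there is no ∂_2, so H_1 = Z.

As a check, the Euler characteristic is 4 − 4 = 0, which agrees with 1 − 1 = 0.

H_0 ≅ Z,  H_1 ≅ Z.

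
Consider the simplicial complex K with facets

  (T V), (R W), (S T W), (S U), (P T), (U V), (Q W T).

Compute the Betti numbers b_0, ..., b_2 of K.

b_0 = 1, b_1 = 1, b_2 = 0.

Order the vertices as P < Q < R < S < T < U < V < W. Listing each simplex with vertices in this order, K has dimension 2 with simplices:

  0-simplices (8): P, Q, R, S, T, U, V, W
  1-simplices (10): PT, QT, QW, RW, ST, SU, SW, TV, TW, UV
  2-simplices (2): QTW, STW

Hence C_0 ≅ Z^8, C_1 ≅ Z^10, C_2 ≅ Z^2.

∂_1: C_1 → C_0 is given by ∂[p,q] = [q] − [p].
The 8×10 boundary matrix has rank 7 and Smith normal form diag(1,1,1,1,1,1,1).

The boundary map ∂_2: C_2 → C_1 sends each 2-simplex [p,q,r] to [q,r] − [p,r] + [p,q]. For instance
  ∂STW = TW − SW + ST,
  ∂QTW = TW − QW + QT.
The 10×2 boundary matrix has rank 2 and Smith normal form diag(1,1).

From H_k ≅ ker(∂_k) / im(∂_{k+1}) we obtain:

  H_0: rank C_0 − rank ∂_1 = 8 − 7 = 1, and the invariant factors of ∂_1 are all 1, so H_0 = Z.
  H_1: rank ker ∂_1 − rank ∂_2 = (10 − 7) − 2 = 1, and the invariant factors of ∂_2 are all 1, so H_1 = Z.
  H_2: rank ker ∂_2 − rank ∂_3 = (2 − 2) − 0 = 0, and there is no ∂_3, so H_2 = 0.

Hence the Betti numbers are b_0 = 1, b_1 = 1, b_2 = 0.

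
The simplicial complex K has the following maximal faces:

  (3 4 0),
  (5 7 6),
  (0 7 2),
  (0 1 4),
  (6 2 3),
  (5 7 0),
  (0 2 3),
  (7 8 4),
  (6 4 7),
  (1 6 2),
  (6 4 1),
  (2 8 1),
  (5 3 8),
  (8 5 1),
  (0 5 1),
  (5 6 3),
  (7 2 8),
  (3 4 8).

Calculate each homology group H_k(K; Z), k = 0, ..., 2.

We work with the vertex ordering 0 < 1 < 2 < 3 < 4 < 5 < 6 < 7 < 8. The simplices of K, each written with vertices in increasing order, are:

  0-simplices (9): [0], [1], [2], [3], [4], [5], [6], [7], [8]
  1-simplices (27): (27 of them)
  2-simplices (18): [0,1,4], [0,1,5], [0,2,3], [0,2,7], [0,3,4], [0,5,7], [1,2,6], [1,2,8], [1,4,6], [1,5,8], [2,3,6], [2,7,8], [3,4,8], [3,5,6], [3,5,8], [4,6,7], [4,7,8], [5,6,7]

Hence C_0 ≅ Z^9, C_1 ≅ Z^27, C_2 ≅ Z^18.

The boundary map ∂_1: C_1 → C_0 is given by ∂[p,q] = [q] − [p]. For instance
  ∂[2,6] = [6] − [2].
This gives a 9×27 integer matrix of rank 8; reducing to Smith normal form yields diagonal entries (1,1,1,1,1,1,1,1).

The boundary map ∂_2: C_2 → C_1 maps a triangle to the signed sum of its edges. For instance
  ∂[1,5,8] = [5,8] − [1,8] + [1,5],
  ∂[3,5,8] = [5,8] − [3,8] + [3,5].
The resulting 27×18 matrix has rank 17, and its Smith normal form has invariant factors (1,1,1,1,1,1,1,1,1,1,1,1,1,1,1,1,1).

Computing H_k = (kernel of ∂_k) / (image of ∂_{k+1}):

  H_0: rank C_0 − rank ∂_1 = 9 − 8 = 1, and the invariant factors of ∂_1 are all 1, so H_0 = Z.
  H_1: rank ker ∂_1 − rank ∂_2 = (27 − 8) − 17 = 2, and the invariant factors of ∂_2 are all 1, so H_1 = Z^2.
  H_2: rank ker ∂_2 − rank ∂_3 = (18 − 17) − 0 = 1, and there is no ∂_3, so H_2 = Z.

H_0 = Z,  H_1 = Z^2,  H_2 = Z.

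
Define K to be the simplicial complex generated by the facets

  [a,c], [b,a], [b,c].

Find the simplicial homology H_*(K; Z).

H_0 ≅ Z,  H_1 ≅ Z.

Order the vertices as a < b < c. Listing each simplex with vertices in this order, K has dimension 1 with simplices:

  0-simplices (3): a, b, c
  1-simplices (3): ab, ac, bc

Hence C_0 ≅ Z^3, C_1 ≅ Z^3.

∂_1: C_1 → C_0 maps an edge to its endpoints' difference, ∂[p,q] = q − p.
The resulting 3×3 matrix has rank 2, and its Smith normal form has invariant factors (1,1).

Computing H_k = (kernel of ∂_k) / (image of ∂_{k+1}):

  H_0: rank C_0 − rank ∂_1 = 3 − 2 = 1, and the invariant factors of ∂_1 are all 1, so H_0 ≅ Z.
  H_1: rank ker ∂_1 − rank ∂_2 = (3 − 2) − 0 = 1, and there is no ∂_2, so H_1 ≅ Z.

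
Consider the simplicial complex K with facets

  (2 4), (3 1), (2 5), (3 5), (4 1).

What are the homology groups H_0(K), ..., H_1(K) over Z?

H_0 = Z,  H_1 = Z.

Order the vertices as 1 < 2 < 3 < 4 < 5. Listing each simplex with vertices in this order, K has dimension 1 with simplices:

  0-simplices (5): [1], [2], [3], [4], [5]
  1-simplices (5): [1,3], [1,4], [2,4], [2,5], [3,5]

giving chain groups C_0 ≅ Z^5, C_1 ≅ Z^5.

∂_1: C_1 → C_0 maps an edge to its endpoints' difference, ∂[p,q] = q − p. For instance
  ∂[3,5] = [5] − [3].
The resulting 5×5 matrix has rank 4, and its Smith normal form has invariant factors (1,1,1,1).

Computing H_k = (kernel of ∂_k) / (image of ∂_{k+1}):

  H_0: rank C_0 − rank ∂_1 = 5 − 4 = 1, and the invariant factors of ∂_1 are all 1, so H_0 ≅ Z.
  H_1: rank ker ∂_1 − rank ∂_2 = (5 − 4) − 0 = 1, and there is no ∂_2, so H_1 ≅ Z.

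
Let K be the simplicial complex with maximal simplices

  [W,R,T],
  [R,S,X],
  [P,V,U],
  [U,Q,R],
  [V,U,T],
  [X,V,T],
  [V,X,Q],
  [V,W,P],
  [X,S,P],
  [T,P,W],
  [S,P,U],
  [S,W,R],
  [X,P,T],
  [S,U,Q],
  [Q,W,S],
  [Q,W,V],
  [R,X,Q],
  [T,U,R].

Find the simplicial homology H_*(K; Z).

H_0 = Z,  H_1 = Z ⊕ Z/2Z,  H_2 = 0.

Take the total order P < Q < R < S < T < U < V < W < X on the vertex set. Then K (dimension 2) consists of the simplices:

  0-simplices (9): P, Q, R, S, T, U, V, W, X
  1-simplices (27): PS, PT, PU, PV, PW, PX, QR, QS, QU, QV, QW, QX, RS, RT, RU, RW, RX, SU, SW, SX, TU, TV, TW, TX, UV, VW, VX
  2-simplices (18): PSU, PSX, PTW, PTX, PUV, PVW, QRU, QRX, QSU, QSW, QVW, QVX, RSW, RSX, RTU, RTW, TUV, TVX

giving chain groups C_0 ≅ Z^9, C_1 ≅ Z^27, C_2 ≅ Z^18.

The boundary map ∂_1: C_1 → C_0 sends each edge [p,q] (with p < q) to q − p.
This gives a 9×27 integer matrix of rank 8; reducing to Smith normal form yields diagonal entries (1,1,1,1,1,1,1,1).

The boundary map ∂_2: C_2 → C_1 maps a triangle to the signed sum of its edges. For instance
  ∂RSW = SW − RW + RS,
  ∂PVW = VW − PW + PV.
This gives a 27×18 integer matrix of rank 18; reducing to Smith normal form yields diagonal entries (1,1,1,1,1,1,1,1,1,1,1,1,1,1,1,1,1,2).

From H_k ≅ ker(∂_k) / im(∂_{k+1}) we obtain:

  H_0: rank C_0 − rank ∂_1 = 9 − 8 = 1, and the invariant factors of ∂_1 are all 1, so H_0 = Z.
  H_1: rank ker ∂_1 − rank ∂_2 = (27 − 8) − 18 = 1, and ∂_2 has invariant factor 2 > 1, so H_1 = Z ⊕ Z/2Z.
  H_2: rank ker ∂_2 − rank ∂_3 = (18 − 18) − 0 = 0, and there is no ∂_3, so H_2 = 0.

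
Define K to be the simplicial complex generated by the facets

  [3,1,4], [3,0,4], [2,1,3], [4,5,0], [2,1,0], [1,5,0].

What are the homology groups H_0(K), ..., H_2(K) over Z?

H_0 = Z,  H_1 = Z,  H_2 = 0.

Take the total order 0 < 1 < 2 < 3 < 4 < 5 on the vertex set. Then K (dimension 2) consists of the simplices:

  0-simplices (6): [0], [1], [2], [3], [4], [5]
  1-simplices (12): [0,1], [0,2], [0,3], [0,4], [0,5], [1,2], [1,3], [1,4], [1,5], [2,3], [3,4], [4,5]
  2-simplices (6): [0,1,2], [0,1,5], [0,3,4], [0,4,5], [1,2,3], [1,3,4]

giving chain groups C_0 ≅ Z^6, C_1 ≅ Z^12, C_2 ≅ Z^6.

∂_1: C_1 → C_0 is given by ∂[p,q] = [q] − [p].
This gives a 6×12 integer matrix of rank 5; reducing to Smith normal form yields diagonal entries (1,1,1,1,1).

∂_2: C_2 → C_1 sends each 2-simplex [p,q,r] to [q,r] − [p,r] + [p,q]. For instance
  ∂[1,3,4] = [3,4] − [1,4] + [1,3],
  ∂[0,3,4] = [3,4] − [0,4] + [0,3].
This gives a 12×6 integer matrix of rank 6; reducing to Smith normal form yields diagonal entries (1,1,1,1,1,1).

From H_k ≅ ker(∂_k) / im(∂_{k+1}) we obtain:

  H_0: rank C_0 − rank ∂_1 = 6 − 5 = 1, and the invariant factors of ∂_1 are all 1, so H_0 = Z.
  H_1: rank ker ∂_1 − rank ∂_2 = (12 − 5) − 6 = 1, and the invariant factors of ∂_2 are all 1, so H_1 = Z.
  H_2: rank ker ∂_2 − rank ∂_3 = (6 − 6) − 0 = 0, and there is no ∂_3, so H_2 = 0.

As a check, the Euler characteristic is 6 − 12 + 6 = 0, which agrees with 1 − 1 + 0 = 0.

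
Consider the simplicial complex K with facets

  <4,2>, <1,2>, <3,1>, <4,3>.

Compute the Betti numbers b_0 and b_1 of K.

b_0 = 1, b_1 = 1.

We work with the vertex ordering 1 < 2 < 3 < 4. The simplices of K, each written with vertices in increasing order, are:

  0-simplices (4): [1], [2], [3], [4]
  1-simplices (4): [1,2], [1,3], [2,4], [3,4]

giving chain groups C_0 ≅ Z^4, C_1 ≅ Z^4.

Boundary ∂_1: C_1 → C_0 sends each edge [p,q] (with p < q) to q − p. For instance
  ∂[1,3] = [3] − [1].
The 4×4 boundary matrix has rank 3 and Smith normal form diag(1,1,1).

Computing H_k = (kernel of ∂_k) / (image of ∂_{k+1}):

  H_0: rank C_0 − rank ∂_1 = 4 − 3 = 1, and the invariant factors of ∂_1 are all 1, so H_0 ≅ Z.
  H_1: rank ker ∂_1 − rank ∂_2 = (4 − 3) − 0 = 1, and there is no ∂_2, so H_1 ≅ Z.

Hence the Betti numbers are b_0 = 1, b_1 = 1.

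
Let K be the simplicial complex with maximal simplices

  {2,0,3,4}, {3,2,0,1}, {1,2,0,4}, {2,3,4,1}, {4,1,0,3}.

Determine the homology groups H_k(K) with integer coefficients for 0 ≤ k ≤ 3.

Fix the vertex order 0 < 1 < 2 < 3 < 4 and write every simplex with vertices in increasing order. Then dim K = 3 and the simplices of K are:

  0-simplices (5): [0], [1], [2], [3], [4]
  1-simplices (10): [0,1], [0,2], [0,3], [0,4], [1,2], [1,3], [1,4], [2,3], [2,4], [3,4]
  2-simplices (10): [0,1,2], [0,1,3], [0,1,4], [0,2,3], [0,2,4], [0,3,4], [1,2,3], [1,2,4], [1,3,4], [2,3,4]
  3-simplices (5): [0,1,2,3], [0,1,2,4], [0,1,3,4], [0,2,3,4], [1,2,3,4]

Hence C_0 ≅ Z^5, C_1 ≅ Z^10, C_2 ≅ Z^10, C_3 ≅ Z^5.

The boundary map ∂_1: C_1 → C_0 sends each edge [p,q] (with p < q) to q − p.
The 5×10 boundary matrix has rank 4 and Smith normal form diag(1,1,1,1).

The boundary map ∂_2: C_2 → C_1 sends each 2-simplex [p,q,r] to [q,r] − [p,r] + [p,q]. For instance
  ∂[0,1,2] = [1,2] − [0,2] + [0,1],
  ∂[1,2,4] = [2,4] − [1,4] + [1,2].
The resulting 10×10 matrix has rank 6, and its Smith normal form has invariant factors (1,1,1,1,1,1).

The boundary map ∂_3: C_3 → C_2 sends each 3-simplex σ to the alternating sum Σ_i (−1)^i (σ with its i-th vertex removed). For instance
  ∂[0,1,2,4] = [1,2,4] − [0,2,4] + [0,1,4] − [0,1,2],
  ∂[0,1,2,3] = [1,2,3] − [0,2,3] + [0,1,3] − [0,1,2].
This gives a 10×5 integer matrix of rank 4; reducing to Smith normal form yields diagonal entries (1,1,1,1).

Reading off H_k = ker ∂_k / im ∂_{k+1}:

  H_0: rank C_0 − rank ∂_1 = 5 − 4 = 1, and the invariant factors of ∂_1 are all 1, so H_0 ≅ Z.
  H_1: rank ker ∂_1 − rank ∂_2 = (10 − 4) − 6 = 0, and the invariant factors of ∂_2 are all 1, so H_1 ≅ 0.
  H_2: rank ker ∂_2 − rank ∂_3 = (10 − 6) − 4 = 0, and the invariant factors of ∂_3 are all 1, so H_2 ≅ 0.
  H_3: rank ker ∂_3 − rank ∂_4 = (5 − 4) − 0 = 1, and there is no ∂_4, so H_3 ≅ Z.

(K is a triangulation of the 3-sphere S^3.)

H_0 = Z,  H_1 = 0,  H_2 = 0,  H_3 = Z.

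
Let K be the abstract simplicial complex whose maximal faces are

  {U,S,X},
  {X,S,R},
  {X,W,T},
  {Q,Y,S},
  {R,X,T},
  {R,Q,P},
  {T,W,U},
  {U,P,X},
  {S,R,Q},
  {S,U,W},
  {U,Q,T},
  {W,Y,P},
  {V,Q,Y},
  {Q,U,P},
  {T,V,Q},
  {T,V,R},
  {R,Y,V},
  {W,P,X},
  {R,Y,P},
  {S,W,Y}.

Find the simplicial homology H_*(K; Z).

H_0 = Z,  H_1 = Z ⊕ Z_2,  H_2 = 0.

Fix the vertex order P < Q < R < S < T < U < V < W < X < Y and write every simplex with vertices in increasing order. Then dim K = 2 and the simplices of K are:

  0-simplices (10): P, Q, R, S, T, U, V, W, X, Y
  1-simplices (30): PQ, PR, PU, PW, PX, PY, QR, QS, QT, QU, QV, QY, RS, RT, RV, RX, RY, SU, SW, SX, SY, TU, TV, TW, TX, UW, UX, VY, WX, WY
  2-simplices (20): PQR, PQU, PRY, PUX, PWX, PWY, QRS, QSY, QTU, QTV, QVY, RSX, RTV, RTX, RVY, SUW, SUX, SWY, TUW, TWX

so the chain groups are C_0 ≅ Z^10, C_1 ≅ Z^30, C_2 ≅ Z^20.

Boundary ∂_1: C_1 → C_0 maps an edge to its endpoints' difference, ∂[p,q] = q − p.
The resulting 10×30 matrix has rank 9, and its Smith normal form has invariant factors (1,1,1,1,1,1,1,1,1).

Boundary ∂_2: C_2 → C_1 acts by ∂[p,q,r] = [q,r] − [p,r] + [p,q]. For instance
  ∂QVY = VY − QY + QV,
  ∂TWX = WX − TX + TW.
This gives a 30×20 integer matrix of rank 20; reducing to Smith normal form yields diagonal entries (1,1,1,1,1,1,1,1,1,1,1,1,1,1,1,1,1,1,1,2).

Reading off H_k = ker ∂_k / im ∂_{k+1}:

  H_0: rank C_0 − rank ∂_1 = 10 − 9 = 1, and the invariant factors of ∂_1 are all 1, so H_0 = Z.
  H_1: rank ker ∂_1 − rank ∂_2 = (30 − 9) − 20 = 1, and ∂_2 has invariant factor 2 > 1, so H_1 = Z ⊕ Z_2.
  H_2: rank ker ∂_2 − rank ∂_3 = (20 − 20) − 0 = 0, and there is no ∂_3, so H_2 = 0.

As a check, the Euler characteristic is 10 − 30 + 20 = 0, which agrees with 1 − 1 + 0 = 0.
(K is a triangulation of the Klein bottle.)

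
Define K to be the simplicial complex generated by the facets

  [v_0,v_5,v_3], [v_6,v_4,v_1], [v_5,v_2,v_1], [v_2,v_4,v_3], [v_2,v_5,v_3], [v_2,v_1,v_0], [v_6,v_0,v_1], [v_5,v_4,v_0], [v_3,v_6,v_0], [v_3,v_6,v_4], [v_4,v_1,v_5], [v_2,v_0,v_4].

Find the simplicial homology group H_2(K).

We work with the vertex ordering v_0 < v_1 < v_2 < v_3 < v_4 < v_5 < v_6. The simplices of K, each written with vertices in increasing order, are:

  0-simplices (7): [v_0], [v_1], [v_2], [v_3], [v_4], [v_5], [v_6]
  1-simplices (18): (18 of them)
  2-simplices (12): (12 of them)

so the chain groups are C_0 ≅ Z^7, C_1 ≅ Z^18, C_2 ≅ Z^12.

Boundary ∂_1: C_1 → C_0 maps an edge to its endpoints' difference, ∂[p,q] = q − p. For instance
  ∂[v_0,v_3] = [v_3] − [v_0].
This gives a 7×18 integer matrix of rank 6; reducing to Smith normal form yields diagonal entries (1,1,1,1,1,1).

Boundary ∂_2: C_2 → C_1 sends each 2-simplex [p,q,r] to [q,r] − [p,r] + [p,q]. For instance
  ∂[v_0,v_2,v_4] = [v_2,v_4] − [v_0,v_4] + [v_0,v_2],
  ∂[v_0,v_3,v_6] = [v_3,v_6] − [v_0,v_6] + [v_0,v_3].
This gives a 18×12 integer matrix of rank 12; reducing to Smith normal form yields diagonal entries (1,1,1,1,1,1,1,1,1,1,1,2).

Reading off H_k = ker ∂_k / im ∂_{k+1}:

  H_2: rank ker ∂_2 − rank ∂_3 = (12 − 12) − 0 = 0, and there is no ∂_3, so H_2 = 0.

H_2 = 0.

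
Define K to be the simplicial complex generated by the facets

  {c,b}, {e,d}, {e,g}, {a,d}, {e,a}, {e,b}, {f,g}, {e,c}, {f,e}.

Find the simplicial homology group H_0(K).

We work with the vertex ordering a < b < c < d < e < f < g. The simplices of K, each written with vertices in increasing order, are:

  0-simplices (7): a, b, c, d, e, f, g
  1-simplices (9): ad, ae, bc, be, ce, de, ef, eg, fg

giving chain groups C_0 ≅ Z^7, C_1 ≅ Z^9.

∂_1: C_1 → C_0 sends each edge [p,q] (with p < q) to q − p. For instance
  ∂be = e − b.
The resulting 7×9 matrix has rank 6, and its Smith normal form has invariant factors (1,1,1,1,1,1).

Reading off H_k = ker ∂_k / im ∂_{k+1}:

  H_0: rank C_0 − rank ∂_1 = 7 − 6 = 1, and the invariant factors of ∂_1 are all 1, so H_0 = Z.

H_0 = Z.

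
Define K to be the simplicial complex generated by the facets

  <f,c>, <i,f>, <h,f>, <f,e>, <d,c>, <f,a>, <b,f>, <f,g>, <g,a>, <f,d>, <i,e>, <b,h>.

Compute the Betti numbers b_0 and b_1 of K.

Take the total order a < b < c < d < e < f < g < h < i on the vertex set. Then K (dimension 1) consists of the simplices:

  0-simplices (9): a, b, c, d, e, f, g, h, i
  1-simplices (12): af, ag, bf, bh, cd, cf, df, ef, ei, fg, fh, fi

giving chain groups C_0 ≅ Z^9, C_1 ≅ Z^12.

∂_1: C_1 → C_0 is given by ∂[p,q] = [q] − [p].
The 9×12 boundary matrix has rank 8 and Smith normal form diag(1,1,1,1,1,1,1,1).

Reading off H_k = ker ∂_k / im ∂_{k+1}:

  H_0: rank C_0 − rank ∂_1 = 9 − 8 = 1, and the invariant factors of ∂_1 are all 1, so H_0 = Z.
  H_1: rank ker ∂_1 − rank ∂_2 = (12 − 8) − 0 = 4, and there is no ∂_2, so H_1 = Z^4.

Hence the Betti numbers are b_0 = 1, b_1 = 4.

b_0 = 1, b_1 = 4.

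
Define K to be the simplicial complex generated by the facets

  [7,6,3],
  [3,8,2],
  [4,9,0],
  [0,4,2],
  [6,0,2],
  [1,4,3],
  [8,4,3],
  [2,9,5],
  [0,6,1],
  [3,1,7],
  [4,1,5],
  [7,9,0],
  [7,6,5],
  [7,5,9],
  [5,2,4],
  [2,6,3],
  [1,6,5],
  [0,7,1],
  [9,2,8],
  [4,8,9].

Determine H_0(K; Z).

We work with the vertex ordering 0 < 1 < 2 < 3 < 4 < 5 < 6 < 7 < 8 < 9. The simplices of K, each written with vertices in increasing order, are:

  0-simplices (10): [0], [1], [2], [3], [4], [5], [6], [7], [8], [9]
  1-simplices (30): (30 of them)
  2-simplices (20): (20 of them)

giving chain groups C_0 ≅ Z^10, C_1 ≅ Z^30, C_2 ≅ Z^20.

∂_1: C_1 → C_0 sends each edge [p,q] (with p < q) to q − p. For instance
  ∂[4,9] = [9] − [4].
The 10×30 boundary matrix has rank 9 and Smith normal form diag(1,1,1,1,1,1,1,1,1).

The boundary map ∂_2: C_2 → C_1 acts by ∂[p,q,r] = [q,r] − [p,r] + [p,q]. For instance
  ∂[5,7,9] = [7,9] − [5,9] + [5,7],
  ∂[1,5,6] = [5,6] − [1,6] + [1,5].
The resulting 30×20 matrix has rank 20, and its Smith normal form has invariant factors (1,1,1,1,1,1,1,1,1,1,1,1,1,1,1,1,1,1,1,2).

Reading off H_k = ker ∂_k / im ∂_{k+1}:

  H_0: rank C_0 − rank ∂_1 = 10 − 9 = 1, and the invariant factors of ∂_1 are all 1, so H_0 ≅ Z.

H_0 ≅ Z.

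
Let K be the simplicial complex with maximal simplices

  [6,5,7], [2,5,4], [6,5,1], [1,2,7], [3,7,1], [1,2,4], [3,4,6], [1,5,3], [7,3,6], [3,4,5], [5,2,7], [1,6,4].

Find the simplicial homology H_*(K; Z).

H_0 ≅ Z,  H_1 ≅ Z_2,  H_2 = 0.

We work with the vertex ordering 1 < 2 < 3 < 4 < 5 < 6 < 7. The simplices of K, each written with vertices in increasing order, are:

  0-simplices (7): [1], [2], [3], [4], [5], [6], [7]
  1-simplices (18): [1,2], [1,3], [1,4], [1,5], [1,6], [1,7], [2,4], [2,5], [2,7], [3,4], [3,5], [3,6], [3,7], [4,5], [4,6], [5,6], [5,7], [6,7]
  2-simplices (12): [1,2,4], [1,2,7], [1,3,5], [1,3,7], [1,4,6], [1,5,6], [2,4,5], [2,5,7], [3,4,5], [3,4,6], [3,6,7], [5,6,7]

Hence C_0 ≅ Z^7, C_1 ≅ Z^18, C_2 ≅ Z^12.

∂_1: C_1 → C_0 maps an edge to its endpoints' difference, ∂[p,q] = q − p. For instance
  ∂[1,3] = [3] − [1].
The 7×18 boundary matrix has rank 6 and Smith normal form diag(1,1,1,1,1,1).

The boundary map ∂_2: C_2 → C_1 sends each 2-simplex [p,q,r] to [q,r] − [p,r] + [p,q]. For instance
  ∂[2,5,7] = [5,7] − [2,7] + [2,5],
  ∂[2,4,5] = [4,5] − [2,5] + [2,4].
This gives a 18×12 integer matrix of rank 12; reducing to Smith normal form yields diagonal entries (1,1,1,1,1,1,1,1,1,1,1,2).

Now H_k = ker ∂_k / im ∂_{k+1}, so:

  H_0: rank C_0 − rank ∂_1 = 7 − 6 = 1, and the invariant factors of ∂_1 are all 1, so H_0 ≅ Z.
  H_1: rank ker ∂_1 − rank ∂_2 = (18 − 6) − 12 = 0, and ∂_2 has invariant factor 2 > 1, so H_1 ≅ Z_2.
  H_2: rank ker ∂_2 − rank ∂_3 = (12 − 12) − 0 = 0, and there is no ∂_3, so H_2 ≅ 0.

As a check, the Euler characteristic is 7 − 18 + 12 = 1, which agrees with 1 − 0 + 0 = 1.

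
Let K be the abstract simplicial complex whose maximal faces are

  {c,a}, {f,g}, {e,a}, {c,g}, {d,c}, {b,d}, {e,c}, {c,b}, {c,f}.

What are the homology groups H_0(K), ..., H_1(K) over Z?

K has 7 vertices, 9 edges.
rank ∂_0 = 0, rank ∂_1 = 6 ⇒ b_0 = 7 − 0 − 6 = 1; all invariant factors of ∂_1 are 1 so no torsion. So H_0 ≅ Z.
rank ∂_1 = 6, rank ∂_2 = 0 ⇒ b_1 = 9 − 6 − 0 = 3. So H_1 ≅ Z^3.

H_0 ≅ Z,  H_1 ≅ Z^3.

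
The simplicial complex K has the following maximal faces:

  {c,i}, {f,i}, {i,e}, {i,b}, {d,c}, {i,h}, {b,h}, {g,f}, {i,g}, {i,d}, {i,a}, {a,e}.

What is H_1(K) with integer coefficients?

H_1 = Z^4.

Order the vertices as a < b < c < d < e < f < g < h < i. Listing each simplex with vertices in this order, K has dimension 1 with simplices:

  0-simplices (9): a, b, c, d, e, f, g, h, i
  1-simplices (12): ae, ai, bh, bi, cd, ci, di, ei, fg, fi, gi, hi

giving chain groups C_0 ≅ Z^9, C_1 ≅ Z^12.

Boundary ∂_1: C_1 → C_0 maps an edge to its endpoints' difference, ∂[p,q] = q − p. For instance
  ∂di = i − d.
This gives a 9×12 integer matrix of rank 8; reducing to Smith normal form yields diagonal entries (1,1,1,1,1,1,1,1).

From H_k ≅ ker(∂_k) / im(∂_{k+1}) we obtain:

  H_1: rank ker ∂_1 − rank ∂_2 = (12 − 8) − 0 = 4, and there is no ∂_2, so H_1 = Z^4.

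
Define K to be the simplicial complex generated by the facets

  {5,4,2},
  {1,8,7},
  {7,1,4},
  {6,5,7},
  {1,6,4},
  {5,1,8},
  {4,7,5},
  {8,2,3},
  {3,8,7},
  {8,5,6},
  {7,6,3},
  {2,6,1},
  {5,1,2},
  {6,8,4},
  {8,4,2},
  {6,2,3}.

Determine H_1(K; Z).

H_1 ≅ Z^2.

Fix the vertex order 1 < 2 < 3 < 4 < 5 < 6 < 7 < 8 and write every simplex with vertices in increasing order. Then dim K = 2 and the simplices of K are:

  0-simplices (8): [1], [2], [3], [4], [5], [6], [7], [8]
  1-simplices (24): (24 of them)
  2-simplices (16): [1,2,5], [1,2,6], [1,4,6], [1,4,7], [1,5,8], [1,7,8], [2,3,6], [2,3,8], [2,4,5], [2,4,8], [3,6,7], [3,7,8], [4,5,7], [4,6,8], [5,6,7], [5,6,8]

so the chain groups are C_0 ≅ Z^8, C_1 ≅ Z^24, C_2 ≅ Z^16.

∂_1: C_1 → C_0 maps an edge to its endpoints' difference, ∂[p,q] = q − p. For instance
  ∂[2,4] = [4] − [2].
This gives a 8×24 integer matrix of rank 7; reducing to Smith normal form yields diagonal entries (1,1,1,1,1,1,1).

∂_2: C_2 → C_1 maps a triangle to the signed sum of its edges. For instance
  ∂[2,4,5] = [4,5] − [2,5] + [2,4],
  ∂[5,6,7] = [6,7] − [5,7] + [5,6].
As a 24×16 matrix over Z this has rank 15, with invariant factors (1,1,1,1,1,1,1,1,1,1,1,1,1,1,1).

Now H_k = ker ∂_k / im ∂_{k+1}, so:

  H_1: rank ker ∂_1 − rank ∂_2 = (24 − 7) − 15 = 2, and the invariant factors of ∂_2 are all 1, so H_1 = Z^2.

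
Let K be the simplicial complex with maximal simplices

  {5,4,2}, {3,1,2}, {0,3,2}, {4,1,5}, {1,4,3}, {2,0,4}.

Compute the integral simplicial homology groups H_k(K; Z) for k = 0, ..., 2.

We work with the vertex ordering 0 < 1 < 2 < 3 < 4 < 5. The simplices of K, each written with vertices in increasing order, are:

  0-simplices (6): [0], [1], [2], [3], [4], [5]
  1-simplices (12): [0,2], [0,3], [0,4], [1,2], [1,3], [1,4], [1,5], [2,3], [2,4], [2,5], [3,4], [4,5]
  2-simplices (6): [0,2,3], [0,2,4], [1,2,3], [1,3,4], [1,4,5], [2,4,5]

giving chain groups C_0 ≅ Z^6, C_1 ≅ Z^12, C_2 ≅ Z^6.

∂_1: C_1 → C_0 is given by ∂[p,q] = [q] − [p].
This gives a 6×12 integer matrix of rank 5; reducing to Smith normal form yields diagonal entries (1,1,1,1,1).

Boundary ∂_2: C_2 → C_1 acts by ∂[p,q,r] = [q,r] − [p,r] + [p,q]. For instance
  ∂[1,3,4] = [3,4] − [1,4] + [1,3],
  ∂[1,4,5] = [4,5] − [1,5] + [1,4].
As a 12×6 matrix over Z this has rank 6, with invariant factors (1,1,1,1,1,1).

From H_k ≅ ker(∂_k) / im(∂_{k+1}) we obtain:

  H_0: rank C_0 − rank ∂_1 = 6 − 5 = 1, and the invariant factors of ∂_1 are all 1, so H_0 ≅ Z.
  H_1: rank ker ∂_1 − rank ∂_2 = (12 − 5) − 6 = 1, and the invariant factors of ∂_2 are all 1, so H_1 ≅ Z.
  H_2: rank ker ∂_2 − rank ∂_3 = (6 − 6) − 0 = 0, and there is no ∂_3, so H_2 ≅ 0.

H_0 ≅ Z,  H_1 ≅ Z,  H_2 = 0.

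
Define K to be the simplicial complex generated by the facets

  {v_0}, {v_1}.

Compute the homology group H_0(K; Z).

H_0 = Z^2.

Take the total order v_0 < v_1 on the vertex set. Then K (dimension 0) consists of the simplices:

  0-simplices (2): [v_0], [v_1]

Hence C_0 ≅ Z^2.

Computing H_k = (kernel of ∂_k) / (image of ∂_{k+1}):

  H_0: rank C_0 − rank ∂_1 = 2 − 0 = 2, and there is no ∂_1, so H_0 = Z^2.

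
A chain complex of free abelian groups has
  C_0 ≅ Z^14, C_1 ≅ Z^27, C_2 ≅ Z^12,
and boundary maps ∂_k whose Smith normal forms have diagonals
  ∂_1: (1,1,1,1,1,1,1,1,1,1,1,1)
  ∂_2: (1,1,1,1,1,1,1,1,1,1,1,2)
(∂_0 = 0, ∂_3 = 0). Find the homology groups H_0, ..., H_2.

H_0 = Z^2,  H_1 = Z^3 ⊕ Z_2,  H_2 = 0.

H_0: b_0 = 14 − 0 − 12 = 2; torsion from ∂_1 factors > 1: none. So H_0 = Z^2.
H_1: b_1 = 27 − 12 − 12 = 3; torsion from ∂_2 factors > 1: [2]. So H_1 = Z^3 ⊕ Z_2.
H_2: b_2 = 12 − 12 − 0 = 0; torsion from ∂_3 factors > 1: none. So H_2 = 0.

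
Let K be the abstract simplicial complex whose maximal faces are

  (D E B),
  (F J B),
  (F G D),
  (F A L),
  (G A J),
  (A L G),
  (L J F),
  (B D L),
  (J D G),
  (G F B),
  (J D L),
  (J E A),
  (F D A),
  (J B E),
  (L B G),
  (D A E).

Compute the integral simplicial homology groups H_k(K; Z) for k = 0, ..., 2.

K has 8 vertices, 24 edges, 16 triangles.
rank ∂_0 = 0, rank ∂_1 = 7 ⇒ b_0 = 8 − 0 − 7 = 1; all invariant factors of ∂_1 are 1 so no torsion. So H_0 = Z.
rank ∂_1 = 7, rank ∂_2 = 15 ⇒ b_1 = 24 − 7 − 15 = 2; all invariant factors of ∂_2 are 1 so no torsion. So H_1 = Z^2.
rank ∂_2 = 15, rank ∂_3 = 0 ⇒ b_2 = 16 − 15 − 0 = 1. So H_2 = Z.

H_0 ≅ Z,  H_1 ≅ Z^2,  H_2 ≅ Z.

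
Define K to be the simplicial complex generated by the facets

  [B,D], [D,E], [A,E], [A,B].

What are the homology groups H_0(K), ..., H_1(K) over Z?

Take the total order A < B < D < E on the vertex set. Then K (dimension 1) consists of the simplices:

  0-simplices (4): A, B, D, E
  1-simplices (4): AB, AE, BD, DE

giving chain groups C_0 ≅ Z^4, C_1 ≅ Z^4.

The boundary map ∂_1: C_1 → C_0 maps an edge to its endpoints' difference, ∂[p,q] = q − p. For instance
  ∂AB = B − A.
This gives a 4×4 integer matrix of rank 3; reducing to Smith normal form yields diagonal entries (1,1,1).

Computing H_k = (kernel of ∂_k) / (image of ∂_{k+1}):

  H_0: rank C_0 − rank ∂_1 = 4 − 3 = 1, and the invariant factors of ∂_1 are all 1, so H_0 ≅ Z.
  H_1: rank ker ∂_1 − rank ∂_2 = (4 − 3) − 0 = 1, and there is no ∂_2, so H_1 ≅ Z.

As a check, the Euler characteristic is 4 − 4 = 0, which agrees with 1 − 1 = 0.
(K is a triangulation of the circle S^1.)

H_0 ≅ Z,  H_1 ≅ Z.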